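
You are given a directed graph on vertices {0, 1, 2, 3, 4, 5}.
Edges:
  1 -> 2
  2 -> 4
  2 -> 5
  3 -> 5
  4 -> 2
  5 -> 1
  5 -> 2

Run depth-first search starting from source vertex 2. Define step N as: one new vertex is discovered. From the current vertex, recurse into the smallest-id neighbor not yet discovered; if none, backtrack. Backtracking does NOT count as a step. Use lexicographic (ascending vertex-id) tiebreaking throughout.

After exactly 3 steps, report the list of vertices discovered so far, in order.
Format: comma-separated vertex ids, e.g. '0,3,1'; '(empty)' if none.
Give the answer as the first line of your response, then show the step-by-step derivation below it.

2,4,5

step 1: discover 2; path=2; order=2
step 2: discover 4; path=2>4; order=2,4
step 3: discover 5; path=2>5; order=2,4,5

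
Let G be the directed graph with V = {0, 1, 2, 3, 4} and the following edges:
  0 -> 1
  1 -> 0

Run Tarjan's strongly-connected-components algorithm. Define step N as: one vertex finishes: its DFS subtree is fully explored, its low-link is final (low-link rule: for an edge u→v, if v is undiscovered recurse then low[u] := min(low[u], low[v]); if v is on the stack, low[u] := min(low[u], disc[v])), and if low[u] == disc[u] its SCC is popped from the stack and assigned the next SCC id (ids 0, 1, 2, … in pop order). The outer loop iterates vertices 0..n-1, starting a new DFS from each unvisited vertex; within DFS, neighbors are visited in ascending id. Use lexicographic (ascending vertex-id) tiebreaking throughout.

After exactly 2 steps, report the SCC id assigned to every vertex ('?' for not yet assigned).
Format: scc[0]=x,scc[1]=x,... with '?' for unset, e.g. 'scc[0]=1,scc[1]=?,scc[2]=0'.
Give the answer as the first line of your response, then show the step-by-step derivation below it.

scc[0]=0,scc[1]=0,scc[2]=?,scc[3]=?,scc[4]=?

step 1: low=(low[0]=0,low[1]=0,low[2]=?,low[3]=?,low[4]=?); scc=(scc[0]=?,scc[1]=?,scc[2]=?,scc[3]=?,scc[4]=?)
step 2: low=(low[0]=0,low[1]=0,low[2]=?,low[3]=?,low[4]=?); scc=(scc[0]=0,scc[1]=0,scc[2]=?,scc[3]=?,scc[4]=?)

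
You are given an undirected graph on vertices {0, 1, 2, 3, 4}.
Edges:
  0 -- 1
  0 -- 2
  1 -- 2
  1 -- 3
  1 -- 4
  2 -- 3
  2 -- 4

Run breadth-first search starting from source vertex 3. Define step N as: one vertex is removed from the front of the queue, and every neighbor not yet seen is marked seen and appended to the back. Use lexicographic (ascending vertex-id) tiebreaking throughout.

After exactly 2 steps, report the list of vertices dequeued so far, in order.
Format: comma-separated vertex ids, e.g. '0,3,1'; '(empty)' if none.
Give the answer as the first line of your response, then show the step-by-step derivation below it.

3,1

step 1: dequeue 3; queue=[1,2]; order=3
step 2: dequeue 1; queue=[2,0,4]; order=3,1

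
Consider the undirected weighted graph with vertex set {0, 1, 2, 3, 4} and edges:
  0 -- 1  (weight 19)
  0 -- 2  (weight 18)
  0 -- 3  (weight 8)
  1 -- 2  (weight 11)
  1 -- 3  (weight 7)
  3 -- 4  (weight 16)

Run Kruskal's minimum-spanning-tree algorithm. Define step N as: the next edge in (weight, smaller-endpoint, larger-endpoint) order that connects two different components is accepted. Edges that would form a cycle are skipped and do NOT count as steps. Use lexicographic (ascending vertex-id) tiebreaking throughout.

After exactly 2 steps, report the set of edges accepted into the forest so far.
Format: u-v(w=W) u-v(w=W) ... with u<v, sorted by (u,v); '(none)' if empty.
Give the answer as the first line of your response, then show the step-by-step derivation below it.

0-3(w=8) 1-3(w=7)

step 1: add edge 1-3 (w=7); MST = {1-3(w=7)}
step 2: add edge 0-3 (w=8); MST = {0-3(w=8) 1-3(w=7)}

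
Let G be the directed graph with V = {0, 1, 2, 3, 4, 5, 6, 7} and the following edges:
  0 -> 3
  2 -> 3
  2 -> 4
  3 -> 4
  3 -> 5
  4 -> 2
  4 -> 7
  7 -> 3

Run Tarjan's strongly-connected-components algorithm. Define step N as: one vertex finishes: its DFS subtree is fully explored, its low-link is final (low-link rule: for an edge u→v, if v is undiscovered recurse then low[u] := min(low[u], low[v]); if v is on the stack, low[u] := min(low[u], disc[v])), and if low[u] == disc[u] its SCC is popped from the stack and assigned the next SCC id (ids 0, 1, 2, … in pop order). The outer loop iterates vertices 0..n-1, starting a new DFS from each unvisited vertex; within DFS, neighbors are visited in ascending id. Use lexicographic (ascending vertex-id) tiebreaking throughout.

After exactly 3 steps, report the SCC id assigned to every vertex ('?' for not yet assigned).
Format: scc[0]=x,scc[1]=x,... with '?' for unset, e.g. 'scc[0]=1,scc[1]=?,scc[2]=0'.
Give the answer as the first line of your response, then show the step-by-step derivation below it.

scc[0]=?,scc[1]=?,scc[2]=?,scc[3]=?,scc[4]=?,scc[5]=?,scc[6]=?,scc[7]=?

step 1: low=(low[0]=0,low[1]=?,low[2]=1,low[3]=1,low[4]=2,low[5]=?,low[6]=?,low[7]=?); scc=(scc[0]=?,scc[1]=?,scc[2]=?,scc[3]=?,scc[4]=?,scc[5]=?,scc[6]=?,scc[7]=?)
step 2: low=(low[0]=0,low[1]=?,low[2]=1,low[3]=1,low[4]=1,low[5]=?,low[6]=?,low[7]=1); scc=(scc[0]=?,scc[1]=?,scc[2]=?,scc[3]=?,scc[4]=?,scc[5]=?,scc[6]=?,scc[7]=?)
step 3: low=(low[0]=0,low[1]=?,low[2]=1,low[3]=1,low[4]=1,low[5]=?,low[6]=?,low[7]=1); scc=(scc[0]=?,scc[1]=?,scc[2]=?,scc[3]=?,scc[4]=?,scc[5]=?,scc[6]=?,scc[7]=?)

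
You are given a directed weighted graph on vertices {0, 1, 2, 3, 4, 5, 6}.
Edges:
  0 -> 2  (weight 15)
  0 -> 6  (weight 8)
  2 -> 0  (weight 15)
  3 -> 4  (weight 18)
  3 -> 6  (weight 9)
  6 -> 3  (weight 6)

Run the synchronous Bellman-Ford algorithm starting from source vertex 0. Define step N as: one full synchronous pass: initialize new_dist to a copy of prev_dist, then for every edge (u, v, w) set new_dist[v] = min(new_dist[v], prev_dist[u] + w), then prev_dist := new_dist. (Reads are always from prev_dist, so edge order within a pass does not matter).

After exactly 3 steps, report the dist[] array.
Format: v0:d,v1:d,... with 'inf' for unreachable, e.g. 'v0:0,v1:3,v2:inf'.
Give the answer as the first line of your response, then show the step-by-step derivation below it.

v0:0,v1:inf,v2:15,v3:14,v4:32,v5:inf,v6:8

step 1: dist = v0:0,v1:inf,v2:15,v3:inf,v4:inf,v5:inf,v6:8
step 2: dist = v0:0,v1:inf,v2:15,v3:14,v4:inf,v5:inf,v6:8
step 3: dist = v0:0,v1:inf,v2:15,v3:14,v4:32,v5:inf,v6:8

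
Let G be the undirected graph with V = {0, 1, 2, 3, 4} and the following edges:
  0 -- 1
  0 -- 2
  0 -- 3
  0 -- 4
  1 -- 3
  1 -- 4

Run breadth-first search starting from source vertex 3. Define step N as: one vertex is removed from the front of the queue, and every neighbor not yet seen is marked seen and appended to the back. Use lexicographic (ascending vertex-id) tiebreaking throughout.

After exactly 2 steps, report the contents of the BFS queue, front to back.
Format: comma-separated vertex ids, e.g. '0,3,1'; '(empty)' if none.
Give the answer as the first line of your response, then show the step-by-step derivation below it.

1,2,4

step 1: dequeue 3; queue=[0,1]; order=3
step 2: dequeue 0; queue=[1,2,4]; order=3,0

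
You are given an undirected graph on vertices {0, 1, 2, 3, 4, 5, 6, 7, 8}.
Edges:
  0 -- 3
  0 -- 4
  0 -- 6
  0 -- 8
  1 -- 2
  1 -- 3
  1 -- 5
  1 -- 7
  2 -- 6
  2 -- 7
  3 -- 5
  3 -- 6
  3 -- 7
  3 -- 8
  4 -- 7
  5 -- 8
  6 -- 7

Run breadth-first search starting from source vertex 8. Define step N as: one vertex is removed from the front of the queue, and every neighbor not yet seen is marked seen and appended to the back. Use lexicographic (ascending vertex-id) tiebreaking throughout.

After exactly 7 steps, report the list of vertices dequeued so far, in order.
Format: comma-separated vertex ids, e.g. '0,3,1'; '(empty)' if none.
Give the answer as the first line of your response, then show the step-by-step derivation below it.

8,0,3,5,4,6,1

step 1: dequeue 8; queue=[0,3,5]; order=8
step 2: dequeue 0; queue=[3,5,4,6]; order=8,0
step 3: dequeue 3; queue=[5,4,6,1,7]; order=8,0,3
step 4: dequeue 5; queue=[4,6,1,7]; order=8,0,3,5
step 5: dequeue 4; queue=[6,1,7]; order=8,0,3,5,4
step 6: dequeue 6; queue=[1,7,2]; order=8,0,3,5,4,6
step 7: dequeue 1; queue=[7,2]; order=8,0,3,5,4,6,1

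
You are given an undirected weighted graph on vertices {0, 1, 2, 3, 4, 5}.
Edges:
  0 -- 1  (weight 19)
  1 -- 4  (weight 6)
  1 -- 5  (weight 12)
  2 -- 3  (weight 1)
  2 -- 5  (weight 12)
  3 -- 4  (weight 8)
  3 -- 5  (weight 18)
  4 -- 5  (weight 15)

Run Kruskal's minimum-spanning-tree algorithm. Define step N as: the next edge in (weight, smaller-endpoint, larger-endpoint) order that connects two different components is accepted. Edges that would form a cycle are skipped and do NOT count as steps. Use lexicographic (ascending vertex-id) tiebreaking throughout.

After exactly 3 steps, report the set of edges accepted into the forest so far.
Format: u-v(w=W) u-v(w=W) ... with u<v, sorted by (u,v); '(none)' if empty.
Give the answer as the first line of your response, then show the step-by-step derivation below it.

1-4(w=6) 2-3(w=1) 3-4(w=8)

step 1: add edge 2-3 (w=1); MST = {2-3(w=1)}
step 2: add edge 1-4 (w=6); MST = {1-4(w=6) 2-3(w=1)}
step 3: add edge 3-4 (w=8); MST = {1-4(w=6) 2-3(w=1) 3-4(w=8)}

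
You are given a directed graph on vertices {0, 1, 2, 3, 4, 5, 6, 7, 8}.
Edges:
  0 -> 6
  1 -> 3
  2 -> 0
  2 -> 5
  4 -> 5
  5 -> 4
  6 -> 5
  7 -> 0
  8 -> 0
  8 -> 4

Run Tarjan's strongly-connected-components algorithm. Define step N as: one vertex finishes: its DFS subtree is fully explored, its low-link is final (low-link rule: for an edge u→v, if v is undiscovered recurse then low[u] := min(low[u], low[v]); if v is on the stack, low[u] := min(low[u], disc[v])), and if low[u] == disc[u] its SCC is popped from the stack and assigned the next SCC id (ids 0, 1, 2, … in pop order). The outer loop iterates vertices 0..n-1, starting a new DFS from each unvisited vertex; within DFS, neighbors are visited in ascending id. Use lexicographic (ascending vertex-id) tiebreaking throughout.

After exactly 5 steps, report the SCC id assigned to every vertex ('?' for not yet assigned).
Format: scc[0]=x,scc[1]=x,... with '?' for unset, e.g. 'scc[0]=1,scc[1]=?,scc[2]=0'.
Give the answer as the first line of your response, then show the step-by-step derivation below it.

scc[0]=2,scc[1]=?,scc[2]=?,scc[3]=3,scc[4]=0,scc[5]=0,scc[6]=1,scc[7]=?,scc[8]=?

step 1: low=(low[0]=0,low[1]=?,low[2]=?,low[3]=?,low[4]=2,low[5]=2,low[6]=1,low[7]=?,low[8]=?); scc=(scc[0]=?,scc[1]=?,scc[2]=?,scc[3]=?,scc[4]=?,scc[5]=?,scc[6]=?,scc[7]=?,scc[8]=?)
step 2: low=(low[0]=0,low[1]=?,low[2]=?,low[3]=?,low[4]=2,low[5]=2,low[6]=1,low[7]=?,low[8]=?); scc=(scc[0]=?,scc[1]=?,scc[2]=?,scc[3]=?,scc[4]=0,scc[5]=0,scc[6]=?,scc[7]=?,scc[8]=?)
step 3: low=(low[0]=0,low[1]=?,low[2]=?,low[3]=?,low[4]=2,low[5]=2,low[6]=1,low[7]=?,low[8]=?); scc=(scc[0]=?,scc[1]=?,scc[2]=?,scc[3]=?,scc[4]=0,scc[5]=0,scc[6]=1,scc[7]=?,scc[8]=?)
step 4: low=(low[0]=0,low[1]=?,low[2]=?,low[3]=?,low[4]=2,low[5]=2,low[6]=1,low[7]=?,low[8]=?); scc=(scc[0]=2,scc[1]=?,scc[2]=?,scc[3]=?,scc[4]=0,scc[5]=0,scc[6]=1,scc[7]=?,scc[8]=?)
step 5: low=(low[0]=0,low[1]=4,low[2]=?,low[3]=5,low[4]=2,low[5]=2,low[6]=1,low[7]=?,low[8]=?); scc=(scc[0]=2,scc[1]=?,scc[2]=?,scc[3]=3,scc[4]=0,scc[5]=0,scc[6]=1,scc[7]=?,scc[8]=?)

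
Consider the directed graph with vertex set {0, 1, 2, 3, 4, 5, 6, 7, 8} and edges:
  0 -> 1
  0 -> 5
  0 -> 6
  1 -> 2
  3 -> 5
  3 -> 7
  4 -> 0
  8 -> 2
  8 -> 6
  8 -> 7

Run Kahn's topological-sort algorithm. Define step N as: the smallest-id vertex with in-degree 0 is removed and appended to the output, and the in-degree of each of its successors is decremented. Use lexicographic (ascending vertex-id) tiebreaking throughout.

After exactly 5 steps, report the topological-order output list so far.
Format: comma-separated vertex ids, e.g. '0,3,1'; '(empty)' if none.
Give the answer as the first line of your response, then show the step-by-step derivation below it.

3,4,0,1,5

step 1: output 3; order=[3]; indeg=(1,1,2,0,0,1,2,1,0)
step 2: output 4; order=[3,4]; indeg=(0,1,2,0,0,1,2,1,0)
step 3: output 0; order=[3,4,0]; indeg=(0,0,2,0,0,0,1,1,0)
step 4: output 1; order=[3,4,0,1]; indeg=(0,0,1,0,0,0,1,1,0)
step 5: output 5; order=[3,4,0,1,5]; indeg=(0,0,1,0,0,0,1,1,0)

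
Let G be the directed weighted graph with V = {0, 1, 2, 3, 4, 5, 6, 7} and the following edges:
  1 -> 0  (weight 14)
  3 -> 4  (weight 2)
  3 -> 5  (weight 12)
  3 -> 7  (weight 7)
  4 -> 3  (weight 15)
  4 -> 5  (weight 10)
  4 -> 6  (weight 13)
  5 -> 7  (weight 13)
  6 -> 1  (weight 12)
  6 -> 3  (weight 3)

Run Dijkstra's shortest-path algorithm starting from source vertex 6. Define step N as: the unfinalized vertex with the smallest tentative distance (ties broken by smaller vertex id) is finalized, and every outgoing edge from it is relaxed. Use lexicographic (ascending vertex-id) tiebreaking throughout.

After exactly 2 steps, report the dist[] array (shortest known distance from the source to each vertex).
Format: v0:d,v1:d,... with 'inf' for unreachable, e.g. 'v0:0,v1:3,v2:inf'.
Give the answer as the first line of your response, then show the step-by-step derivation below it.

v0:inf,v1:12,v2:inf,v3:3,v4:5,v5:15,v6:0,v7:10

step 1: dist = v0:inf,v1:12,v2:inf,v3:3,v4:inf,v5:inf,v6:0,v7:inf
step 2: dist = v0:inf,v1:12,v2:inf,v3:3,v4:5,v5:15,v6:0,v7:10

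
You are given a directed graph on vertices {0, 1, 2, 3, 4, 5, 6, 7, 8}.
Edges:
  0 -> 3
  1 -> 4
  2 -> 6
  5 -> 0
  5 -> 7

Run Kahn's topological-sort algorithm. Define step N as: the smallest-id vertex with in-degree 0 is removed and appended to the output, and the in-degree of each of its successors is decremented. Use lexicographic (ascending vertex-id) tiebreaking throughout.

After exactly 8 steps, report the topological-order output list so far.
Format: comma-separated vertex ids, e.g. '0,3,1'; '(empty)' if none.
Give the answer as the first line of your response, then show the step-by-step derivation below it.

1,2,4,5,0,3,6,7

step 1: output 1; order=[1]; indeg=(1,0,0,1,0,0,1,1,0)
step 2: output 2; order=[1,2]; indeg=(1,0,0,1,0,0,0,1,0)
step 3: output 4; order=[1,2,4]; indeg=(1,0,0,1,0,0,0,1,0)
step 4: output 5; order=[1,2,4,5]; indeg=(0,0,0,1,0,0,0,0,0)
step 5: output 0; order=[1,2,4,5,0]; indeg=(0,0,0,0,0,0,0,0,0)
step 6: output 3; order=[1,2,4,5,0,3]; indeg=(0,0,0,0,0,0,0,0,0)
step 7: output 6; order=[1,2,4,5,0,3,6]; indeg=(0,0,0,0,0,0,0,0,0)
step 8: output 7; order=[1,2,4,5,0,3,6,7]; indeg=(0,0,0,0,0,0,0,0,0)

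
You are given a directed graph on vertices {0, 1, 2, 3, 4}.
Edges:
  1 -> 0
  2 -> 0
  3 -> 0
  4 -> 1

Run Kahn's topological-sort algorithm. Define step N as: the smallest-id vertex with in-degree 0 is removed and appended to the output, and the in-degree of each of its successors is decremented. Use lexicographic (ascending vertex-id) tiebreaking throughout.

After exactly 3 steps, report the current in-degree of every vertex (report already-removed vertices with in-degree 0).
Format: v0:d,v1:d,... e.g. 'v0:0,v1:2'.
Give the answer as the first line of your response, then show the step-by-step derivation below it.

v0:1,v1:0,v2:0,v3:0,v4:0

step 1: output 2; order=[2]; indeg=(2,1,0,0,0)
step 2: output 3; order=[2,3]; indeg=(1,1,0,0,0)
step 3: output 4; order=[2,3,4]; indeg=(1,0,0,0,0)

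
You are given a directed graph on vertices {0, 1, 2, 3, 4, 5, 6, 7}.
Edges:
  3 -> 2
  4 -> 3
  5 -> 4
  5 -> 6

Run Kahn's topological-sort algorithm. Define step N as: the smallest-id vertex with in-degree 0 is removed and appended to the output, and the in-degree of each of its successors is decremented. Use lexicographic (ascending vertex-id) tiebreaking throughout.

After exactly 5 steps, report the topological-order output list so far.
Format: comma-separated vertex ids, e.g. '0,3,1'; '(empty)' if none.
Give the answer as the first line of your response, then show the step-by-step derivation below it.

0,1,5,4,3

step 1: output 0; order=[0]; indeg=(0,0,1,1,1,0,1,0)
step 2: output 1; order=[0,1]; indeg=(0,0,1,1,1,0,1,0)
step 3: output 5; order=[0,1,5]; indeg=(0,0,1,1,0,0,0,0)
step 4: output 4; order=[0,1,5,4]; indeg=(0,0,1,0,0,0,0,0)
step 5: output 3; order=[0,1,5,4,3]; indeg=(0,0,0,0,0,0,0,0)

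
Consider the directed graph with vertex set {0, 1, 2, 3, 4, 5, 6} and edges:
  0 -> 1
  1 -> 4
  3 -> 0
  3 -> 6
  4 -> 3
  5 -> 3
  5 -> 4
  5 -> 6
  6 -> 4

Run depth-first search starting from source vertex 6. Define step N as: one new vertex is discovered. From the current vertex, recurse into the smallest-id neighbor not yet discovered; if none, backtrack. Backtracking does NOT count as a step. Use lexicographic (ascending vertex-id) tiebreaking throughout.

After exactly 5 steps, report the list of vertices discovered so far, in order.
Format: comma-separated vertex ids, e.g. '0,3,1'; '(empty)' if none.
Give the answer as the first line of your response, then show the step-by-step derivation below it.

6,4,3,0,1

step 1: discover 6; path=6; order=6
step 2: discover 4; path=6>4; order=6,4
step 3: discover 3; path=6>4>3; order=6,4,3
step 4: discover 0; path=6>4>3>0; order=6,4,3,0
step 5: discover 1; path=6>4>3>0>1; order=6,4,3,0,1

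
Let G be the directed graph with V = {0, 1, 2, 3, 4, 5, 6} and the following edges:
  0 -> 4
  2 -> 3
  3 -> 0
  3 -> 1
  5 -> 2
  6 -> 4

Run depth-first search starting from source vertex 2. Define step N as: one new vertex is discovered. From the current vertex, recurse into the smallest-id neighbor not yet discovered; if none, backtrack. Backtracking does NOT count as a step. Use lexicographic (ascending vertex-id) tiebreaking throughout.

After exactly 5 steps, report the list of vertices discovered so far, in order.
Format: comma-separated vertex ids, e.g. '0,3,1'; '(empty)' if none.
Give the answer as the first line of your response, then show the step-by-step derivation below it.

2,3,0,4,1

step 1: discover 2; path=2; order=2
step 2: discover 3; path=2>3; order=2,3
step 3: discover 0; path=2>3>0; order=2,3,0
step 4: discover 4; path=2>3>0>4; order=2,3,0,4
step 5: discover 1; path=2>3>1; order=2,3,0,4,1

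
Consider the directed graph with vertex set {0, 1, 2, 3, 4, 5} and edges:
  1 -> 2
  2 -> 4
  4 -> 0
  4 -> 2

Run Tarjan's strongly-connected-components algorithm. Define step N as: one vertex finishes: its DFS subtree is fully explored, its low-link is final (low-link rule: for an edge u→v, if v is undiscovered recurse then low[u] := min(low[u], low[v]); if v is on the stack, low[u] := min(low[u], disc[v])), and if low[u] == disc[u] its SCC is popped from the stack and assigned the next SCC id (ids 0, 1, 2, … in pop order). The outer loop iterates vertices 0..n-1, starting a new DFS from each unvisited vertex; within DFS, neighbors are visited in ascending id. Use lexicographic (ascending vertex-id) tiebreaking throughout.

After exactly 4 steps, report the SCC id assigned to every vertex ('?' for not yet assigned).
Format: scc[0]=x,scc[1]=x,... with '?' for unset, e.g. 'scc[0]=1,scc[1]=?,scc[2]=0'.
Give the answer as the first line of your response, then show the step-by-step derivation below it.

scc[0]=0,scc[1]=2,scc[2]=1,scc[3]=?,scc[4]=1,scc[5]=?

step 1: low=(low[0]=0,low[1]=?,low[2]=?,low[3]=?,low[4]=?,low[5]=?); scc=(scc[0]=0,scc[1]=?,scc[2]=?,scc[3]=?,scc[4]=?,scc[5]=?)
step 2: low=(low[0]=0,low[1]=1,low[2]=2,low[3]=?,low[4]=2,low[5]=?); scc=(scc[0]=0,scc[1]=?,scc[2]=?,scc[3]=?,scc[4]=?,scc[5]=?)
step 3: low=(low[0]=0,low[1]=1,low[2]=2,low[3]=?,low[4]=2,low[5]=?); scc=(scc[0]=0,scc[1]=?,scc[2]=1,scc[3]=?,scc[4]=1,scc[5]=?)
step 4: low=(low[0]=0,low[1]=1,low[2]=2,low[3]=?,low[4]=2,low[5]=?); scc=(scc[0]=0,scc[1]=2,scc[2]=1,scc[3]=?,scc[4]=1,scc[5]=?)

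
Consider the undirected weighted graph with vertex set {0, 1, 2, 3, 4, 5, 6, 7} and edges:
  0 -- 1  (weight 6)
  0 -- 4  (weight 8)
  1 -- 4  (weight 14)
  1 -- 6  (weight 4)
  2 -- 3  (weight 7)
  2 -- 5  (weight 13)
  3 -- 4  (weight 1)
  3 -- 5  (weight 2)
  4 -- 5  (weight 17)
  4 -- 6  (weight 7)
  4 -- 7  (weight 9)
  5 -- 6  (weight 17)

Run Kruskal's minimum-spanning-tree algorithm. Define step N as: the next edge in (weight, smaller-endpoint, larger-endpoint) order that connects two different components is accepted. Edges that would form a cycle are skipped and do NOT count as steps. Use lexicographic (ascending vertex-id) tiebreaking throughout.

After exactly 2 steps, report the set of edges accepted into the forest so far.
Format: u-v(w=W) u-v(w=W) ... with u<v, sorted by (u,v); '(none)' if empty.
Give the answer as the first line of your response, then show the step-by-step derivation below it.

3-4(w=1) 3-5(w=2)

step 1: add edge 3-4 (w=1); MST = {3-4(w=1)}
step 2: add edge 3-5 (w=2); MST = {3-4(w=1) 3-5(w=2)}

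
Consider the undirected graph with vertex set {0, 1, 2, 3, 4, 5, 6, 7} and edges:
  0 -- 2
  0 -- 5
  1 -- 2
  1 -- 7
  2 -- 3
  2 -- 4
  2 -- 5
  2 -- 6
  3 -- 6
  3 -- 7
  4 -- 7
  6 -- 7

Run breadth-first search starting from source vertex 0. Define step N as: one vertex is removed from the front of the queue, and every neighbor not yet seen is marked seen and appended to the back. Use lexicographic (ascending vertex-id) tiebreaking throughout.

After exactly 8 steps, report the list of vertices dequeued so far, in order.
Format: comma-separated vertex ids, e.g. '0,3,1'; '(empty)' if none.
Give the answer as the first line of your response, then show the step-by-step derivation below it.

0,2,5,1,3,4,6,7

step 1: dequeue 0; queue=[2,5]; order=0
step 2: dequeue 2; queue=[5,1,3,4,6]; order=0,2
step 3: dequeue 5; queue=[1,3,4,6]; order=0,2,5
step 4: dequeue 1; queue=[3,4,6,7]; order=0,2,5,1
step 5: dequeue 3; queue=[4,6,7]; order=0,2,5,1,3
step 6: dequeue 4; queue=[6,7]; order=0,2,5,1,3,4
step 7: dequeue 6; queue=[7]; order=0,2,5,1,3,4,6
step 8: dequeue 7; queue=[(empty)]; order=0,2,5,1,3,4,6,7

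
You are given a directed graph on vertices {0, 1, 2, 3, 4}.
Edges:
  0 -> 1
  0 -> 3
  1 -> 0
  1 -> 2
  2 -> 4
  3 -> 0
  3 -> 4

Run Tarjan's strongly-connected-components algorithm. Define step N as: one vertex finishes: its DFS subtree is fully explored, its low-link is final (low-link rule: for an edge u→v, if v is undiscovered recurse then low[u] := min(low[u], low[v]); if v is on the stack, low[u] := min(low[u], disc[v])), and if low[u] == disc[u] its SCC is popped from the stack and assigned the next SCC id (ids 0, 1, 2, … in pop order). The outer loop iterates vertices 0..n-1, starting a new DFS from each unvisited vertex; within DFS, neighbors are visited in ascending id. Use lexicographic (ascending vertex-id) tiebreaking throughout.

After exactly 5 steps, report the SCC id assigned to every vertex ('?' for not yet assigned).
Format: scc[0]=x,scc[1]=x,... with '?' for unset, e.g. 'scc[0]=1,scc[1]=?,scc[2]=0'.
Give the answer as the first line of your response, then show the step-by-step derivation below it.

scc[0]=2,scc[1]=2,scc[2]=1,scc[3]=2,scc[4]=0

step 1: low=(low[0]=0,low[1]=0,low[2]=2,low[3]=?,low[4]=3); scc=(scc[0]=?,scc[1]=?,scc[2]=?,scc[3]=?,scc[4]=0)
step 2: low=(low[0]=0,low[1]=0,low[2]=2,low[3]=?,low[4]=3); scc=(scc[0]=?,scc[1]=?,scc[2]=1,scc[3]=?,scc[4]=0)
step 3: low=(low[0]=0,low[1]=0,low[2]=2,low[3]=?,low[4]=3); scc=(scc[0]=?,scc[1]=?,scc[2]=1,scc[3]=?,scc[4]=0)
step 4: low=(low[0]=0,low[1]=0,low[2]=2,low[3]=0,low[4]=3); scc=(scc[0]=?,scc[1]=?,scc[2]=1,scc[3]=?,scc[4]=0)
step 5: low=(low[0]=0,low[1]=0,low[2]=2,low[3]=0,low[4]=3); scc=(scc[0]=2,scc[1]=2,scc[2]=1,scc[3]=2,scc[4]=0)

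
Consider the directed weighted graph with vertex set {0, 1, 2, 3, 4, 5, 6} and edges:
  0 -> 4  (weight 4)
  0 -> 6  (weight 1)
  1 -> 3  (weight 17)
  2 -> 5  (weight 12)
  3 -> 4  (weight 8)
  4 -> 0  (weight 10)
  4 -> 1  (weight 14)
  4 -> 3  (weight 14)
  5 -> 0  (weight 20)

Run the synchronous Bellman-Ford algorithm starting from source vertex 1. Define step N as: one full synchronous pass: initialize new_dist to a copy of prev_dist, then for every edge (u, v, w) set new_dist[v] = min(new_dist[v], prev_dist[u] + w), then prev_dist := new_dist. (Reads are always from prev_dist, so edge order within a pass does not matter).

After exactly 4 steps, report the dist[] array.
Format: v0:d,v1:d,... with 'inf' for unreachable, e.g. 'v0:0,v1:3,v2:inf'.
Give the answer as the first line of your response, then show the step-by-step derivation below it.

v0:35,v1:0,v2:inf,v3:17,v4:25,v5:inf,v6:36

step 1: dist = v0:inf,v1:0,v2:inf,v3:17,v4:inf,v5:inf,v6:inf
step 2: dist = v0:inf,v1:0,v2:inf,v3:17,v4:25,v5:inf,v6:inf
step 3: dist = v0:35,v1:0,v2:inf,v3:17,v4:25,v5:inf,v6:inf
step 4: dist = v0:35,v1:0,v2:inf,v3:17,v4:25,v5:inf,v6:36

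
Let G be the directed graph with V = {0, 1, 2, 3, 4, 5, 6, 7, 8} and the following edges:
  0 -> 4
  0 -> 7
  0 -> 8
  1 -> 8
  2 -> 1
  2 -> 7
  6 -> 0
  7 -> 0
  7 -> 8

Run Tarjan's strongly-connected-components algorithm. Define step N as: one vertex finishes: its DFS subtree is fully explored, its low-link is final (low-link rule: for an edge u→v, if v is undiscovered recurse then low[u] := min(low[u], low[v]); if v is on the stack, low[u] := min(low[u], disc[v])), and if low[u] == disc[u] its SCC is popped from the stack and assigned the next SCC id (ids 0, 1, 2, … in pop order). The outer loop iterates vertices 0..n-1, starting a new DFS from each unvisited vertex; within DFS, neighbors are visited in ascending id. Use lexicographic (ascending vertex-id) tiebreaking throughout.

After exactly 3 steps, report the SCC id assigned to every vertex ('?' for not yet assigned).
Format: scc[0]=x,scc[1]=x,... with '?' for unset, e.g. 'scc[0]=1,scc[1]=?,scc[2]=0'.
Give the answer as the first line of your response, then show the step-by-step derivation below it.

scc[0]=?,scc[1]=?,scc[2]=?,scc[3]=?,scc[4]=0,scc[5]=?,scc[6]=?,scc[7]=?,scc[8]=1

step 1: low=(low[0]=0,low[1]=?,low[2]=?,low[3]=?,low[4]=1,low[5]=?,low[6]=?,low[7]=?,low[8]=?); scc=(scc[0]=?,scc[1]=?,scc[2]=?,scc[3]=?,scc[4]=0,scc[5]=?,scc[6]=?,scc[7]=?,scc[8]=?)
step 2: low=(low[0]=0,low[1]=?,low[2]=?,low[3]=?,low[4]=1,low[5]=?,low[6]=?,low[7]=0,low[8]=3); scc=(scc[0]=?,scc[1]=?,scc[2]=?,scc[3]=?,scc[4]=0,scc[5]=?,scc[6]=?,scc[7]=?,scc[8]=1)
step 3: low=(low[0]=0,low[1]=?,low[2]=?,low[3]=?,low[4]=1,low[5]=?,low[6]=?,low[7]=0,low[8]=3); scc=(scc[0]=?,scc[1]=?,scc[2]=?,scc[3]=?,scc[4]=0,scc[5]=?,scc[6]=?,scc[7]=?,scc[8]=1)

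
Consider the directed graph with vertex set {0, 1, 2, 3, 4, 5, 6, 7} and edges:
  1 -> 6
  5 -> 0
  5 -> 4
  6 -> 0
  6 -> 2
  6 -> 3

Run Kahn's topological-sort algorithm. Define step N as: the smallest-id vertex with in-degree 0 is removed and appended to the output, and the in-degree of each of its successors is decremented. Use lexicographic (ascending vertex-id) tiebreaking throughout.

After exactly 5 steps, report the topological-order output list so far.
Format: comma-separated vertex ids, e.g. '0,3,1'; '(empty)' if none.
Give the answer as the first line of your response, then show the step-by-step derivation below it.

1,5,4,6,0

step 1: output 1; order=[1]; indeg=(2,0,1,1,1,0,0,0)
step 2: output 5; order=[1,5]; indeg=(1,0,1,1,0,0,0,0)
step 3: output 4; order=[1,5,4]; indeg=(1,0,1,1,0,0,0,0)
step 4: output 6; order=[1,5,4,6]; indeg=(0,0,0,0,0,0,0,0)
step 5: output 0; order=[1,5,4,6,0]; indeg=(0,0,0,0,0,0,0,0)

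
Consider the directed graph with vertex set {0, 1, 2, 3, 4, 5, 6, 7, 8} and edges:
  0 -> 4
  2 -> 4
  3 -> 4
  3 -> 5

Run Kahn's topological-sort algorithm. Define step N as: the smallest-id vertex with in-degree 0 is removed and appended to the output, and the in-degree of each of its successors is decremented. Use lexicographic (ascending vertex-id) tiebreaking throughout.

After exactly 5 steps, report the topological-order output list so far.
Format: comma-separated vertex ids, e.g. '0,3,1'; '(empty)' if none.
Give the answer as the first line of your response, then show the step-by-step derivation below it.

0,1,2,3,4

step 1: output 0; order=[0]; indeg=(0,0,0,0,2,1,0,0,0)
step 2: output 1; order=[0,1]; indeg=(0,0,0,0,2,1,0,0,0)
step 3: output 2; order=[0,1,2]; indeg=(0,0,0,0,1,1,0,0,0)
step 4: output 3; order=[0,1,2,3]; indeg=(0,0,0,0,0,0,0,0,0)
step 5: output 4; order=[0,1,2,3,4]; indeg=(0,0,0,0,0,0,0,0,0)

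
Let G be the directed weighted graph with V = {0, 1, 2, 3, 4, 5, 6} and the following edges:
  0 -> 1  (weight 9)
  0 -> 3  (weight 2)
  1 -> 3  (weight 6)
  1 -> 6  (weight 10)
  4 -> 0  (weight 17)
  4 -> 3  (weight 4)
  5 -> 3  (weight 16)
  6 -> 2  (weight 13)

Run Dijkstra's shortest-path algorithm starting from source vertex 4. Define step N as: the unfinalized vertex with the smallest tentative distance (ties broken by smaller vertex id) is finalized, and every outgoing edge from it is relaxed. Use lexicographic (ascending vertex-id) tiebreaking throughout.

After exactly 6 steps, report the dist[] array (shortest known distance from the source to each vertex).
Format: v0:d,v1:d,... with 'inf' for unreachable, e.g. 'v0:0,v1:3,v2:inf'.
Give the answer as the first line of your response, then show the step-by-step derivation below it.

v0:17,v1:26,v2:49,v3:4,v4:0,v5:inf,v6:36

step 1: dist = v0:17,v1:inf,v2:inf,v3:4,v4:0,v5:inf,v6:inf
step 2: dist = v0:17,v1:inf,v2:inf,v3:4,v4:0,v5:inf,v6:inf
step 3: dist = v0:17,v1:26,v2:inf,v3:4,v4:0,v5:inf,v6:inf
step 4: dist = v0:17,v1:26,v2:inf,v3:4,v4:0,v5:inf,v6:36
step 5: dist = v0:17,v1:26,v2:49,v3:4,v4:0,v5:inf,v6:36
step 6: dist = v0:17,v1:26,v2:49,v3:4,v4:0,v5:inf,v6:36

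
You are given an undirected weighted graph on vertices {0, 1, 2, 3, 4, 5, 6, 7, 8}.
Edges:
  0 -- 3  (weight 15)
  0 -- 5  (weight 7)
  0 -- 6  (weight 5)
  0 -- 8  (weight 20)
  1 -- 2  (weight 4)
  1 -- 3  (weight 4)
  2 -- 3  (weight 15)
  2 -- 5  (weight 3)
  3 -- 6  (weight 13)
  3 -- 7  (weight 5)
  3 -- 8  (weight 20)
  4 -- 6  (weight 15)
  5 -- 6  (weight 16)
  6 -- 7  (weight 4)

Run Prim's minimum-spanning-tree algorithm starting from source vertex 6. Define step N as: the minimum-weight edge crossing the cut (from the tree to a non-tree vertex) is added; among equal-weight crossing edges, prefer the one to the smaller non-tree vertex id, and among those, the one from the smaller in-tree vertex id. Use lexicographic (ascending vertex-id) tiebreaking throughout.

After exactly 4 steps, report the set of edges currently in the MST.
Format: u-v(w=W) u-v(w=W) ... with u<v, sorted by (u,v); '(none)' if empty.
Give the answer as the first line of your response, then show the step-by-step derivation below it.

0-6(w=5) 1-3(w=4) 3-7(w=5) 6-7(w=4)

step 1: add edge 6-7 (w=4); MST = {6-7(w=4)}
step 2: add edge 0-6 (w=5); MST = {0-6(w=5) 6-7(w=4)}
step 3: add edge 3-7 (w=5); MST = {0-6(w=5) 3-7(w=5) 6-7(w=4)}
step 4: add edge 1-3 (w=4); MST = {0-6(w=5) 1-3(w=4) 3-7(w=5) 6-7(w=4)}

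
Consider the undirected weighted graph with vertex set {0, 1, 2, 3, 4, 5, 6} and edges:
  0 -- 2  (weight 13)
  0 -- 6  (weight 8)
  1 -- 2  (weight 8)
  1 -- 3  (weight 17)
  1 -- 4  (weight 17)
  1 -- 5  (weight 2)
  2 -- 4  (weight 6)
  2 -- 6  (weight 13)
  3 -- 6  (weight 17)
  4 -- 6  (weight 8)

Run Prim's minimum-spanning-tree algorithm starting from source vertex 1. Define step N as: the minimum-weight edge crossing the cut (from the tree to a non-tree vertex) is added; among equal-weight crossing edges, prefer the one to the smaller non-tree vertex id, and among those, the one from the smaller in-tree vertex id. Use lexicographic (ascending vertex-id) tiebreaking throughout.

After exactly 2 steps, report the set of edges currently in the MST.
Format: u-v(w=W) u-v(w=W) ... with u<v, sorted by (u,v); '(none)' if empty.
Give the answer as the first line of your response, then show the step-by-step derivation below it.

1-2(w=8) 1-5(w=2)

step 1: add edge 1-5 (w=2); MST = {1-5(w=2)}
step 2: add edge 1-2 (w=8); MST = {1-2(w=8) 1-5(w=2)}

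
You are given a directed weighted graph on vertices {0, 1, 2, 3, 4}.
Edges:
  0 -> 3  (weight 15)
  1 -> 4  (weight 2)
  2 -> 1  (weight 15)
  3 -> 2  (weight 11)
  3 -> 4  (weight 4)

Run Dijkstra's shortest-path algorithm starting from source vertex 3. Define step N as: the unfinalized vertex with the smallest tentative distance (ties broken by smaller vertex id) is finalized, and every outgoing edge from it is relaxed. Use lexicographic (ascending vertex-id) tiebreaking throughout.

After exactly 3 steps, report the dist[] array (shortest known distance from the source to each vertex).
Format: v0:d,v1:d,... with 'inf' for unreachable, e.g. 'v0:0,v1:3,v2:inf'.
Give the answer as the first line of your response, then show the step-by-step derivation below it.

v0:inf,v1:26,v2:11,v3:0,v4:4

step 1: dist = v0:inf,v1:inf,v2:11,v3:0,v4:4
step 2: dist = v0:inf,v1:inf,v2:11,v3:0,v4:4
step 3: dist = v0:inf,v1:26,v2:11,v3:0,v4:4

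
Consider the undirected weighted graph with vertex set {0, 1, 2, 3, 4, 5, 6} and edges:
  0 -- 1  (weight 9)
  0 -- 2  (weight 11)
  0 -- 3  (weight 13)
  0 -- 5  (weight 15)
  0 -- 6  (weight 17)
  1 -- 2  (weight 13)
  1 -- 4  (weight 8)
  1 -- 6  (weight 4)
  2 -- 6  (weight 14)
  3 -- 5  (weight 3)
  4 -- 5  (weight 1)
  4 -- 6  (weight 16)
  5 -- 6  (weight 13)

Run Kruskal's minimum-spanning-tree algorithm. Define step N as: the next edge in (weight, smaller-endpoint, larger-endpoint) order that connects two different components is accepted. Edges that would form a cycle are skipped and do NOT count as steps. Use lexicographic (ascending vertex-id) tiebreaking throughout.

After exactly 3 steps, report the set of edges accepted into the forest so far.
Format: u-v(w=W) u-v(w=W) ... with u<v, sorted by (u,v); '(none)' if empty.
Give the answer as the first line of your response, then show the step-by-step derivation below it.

1-6(w=4) 3-5(w=3) 4-5(w=1)

step 1: add edge 4-5 (w=1); MST = {4-5(w=1)}
step 2: add edge 3-5 (w=3); MST = {3-5(w=3) 4-5(w=1)}
step 3: add edge 1-6 (w=4); MST = {1-6(w=4) 3-5(w=3) 4-5(w=1)}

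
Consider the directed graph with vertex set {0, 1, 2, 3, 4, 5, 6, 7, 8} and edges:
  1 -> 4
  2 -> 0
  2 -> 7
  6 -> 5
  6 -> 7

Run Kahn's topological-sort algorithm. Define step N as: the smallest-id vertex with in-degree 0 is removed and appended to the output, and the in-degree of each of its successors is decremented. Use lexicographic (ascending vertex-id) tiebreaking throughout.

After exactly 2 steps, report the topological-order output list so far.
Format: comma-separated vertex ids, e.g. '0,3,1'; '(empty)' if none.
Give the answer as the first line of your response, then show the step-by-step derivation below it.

1,2

step 1: output 1; order=[1]; indeg=(1,0,0,0,0,1,0,2,0)
step 2: output 2; order=[1,2]; indeg=(0,0,0,0,0,1,0,1,0)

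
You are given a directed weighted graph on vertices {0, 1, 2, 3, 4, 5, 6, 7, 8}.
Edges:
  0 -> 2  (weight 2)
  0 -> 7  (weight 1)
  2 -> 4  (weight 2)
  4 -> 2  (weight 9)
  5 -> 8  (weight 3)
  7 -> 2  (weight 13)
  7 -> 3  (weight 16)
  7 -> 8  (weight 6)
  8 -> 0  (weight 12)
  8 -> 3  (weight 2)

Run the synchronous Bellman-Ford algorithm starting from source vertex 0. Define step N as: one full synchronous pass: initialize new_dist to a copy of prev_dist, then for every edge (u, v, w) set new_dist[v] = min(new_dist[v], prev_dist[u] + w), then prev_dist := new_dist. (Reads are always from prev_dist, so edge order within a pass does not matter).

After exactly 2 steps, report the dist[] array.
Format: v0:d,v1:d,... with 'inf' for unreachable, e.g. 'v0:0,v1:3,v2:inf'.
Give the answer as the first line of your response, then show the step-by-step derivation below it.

v0:0,v1:inf,v2:2,v3:17,v4:4,v5:inf,v6:inf,v7:1,v8:7

step 1: dist = v0:0,v1:inf,v2:2,v3:inf,v4:inf,v5:inf,v6:inf,v7:1,v8:inf
step 2: dist = v0:0,v1:inf,v2:2,v3:17,v4:4,v5:inf,v6:inf,v7:1,v8:7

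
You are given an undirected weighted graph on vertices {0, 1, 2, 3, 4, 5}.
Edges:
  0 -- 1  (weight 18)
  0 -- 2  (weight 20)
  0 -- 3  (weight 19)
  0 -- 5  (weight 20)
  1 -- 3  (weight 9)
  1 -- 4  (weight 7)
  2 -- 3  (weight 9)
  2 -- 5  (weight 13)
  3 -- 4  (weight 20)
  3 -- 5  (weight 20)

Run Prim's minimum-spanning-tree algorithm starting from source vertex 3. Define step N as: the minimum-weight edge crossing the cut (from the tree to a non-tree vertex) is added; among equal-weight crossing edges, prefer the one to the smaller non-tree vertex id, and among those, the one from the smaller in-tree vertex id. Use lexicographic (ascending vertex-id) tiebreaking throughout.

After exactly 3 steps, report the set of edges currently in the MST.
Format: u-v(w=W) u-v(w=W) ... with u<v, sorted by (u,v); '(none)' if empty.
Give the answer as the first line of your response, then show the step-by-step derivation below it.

1-3(w=9) 1-4(w=7) 2-3(w=9)

step 1: add edge 1-3 (w=9); MST = {1-3(w=9)}
step 2: add edge 1-4 (w=7); MST = {1-3(w=9) 1-4(w=7)}
step 3: add edge 2-3 (w=9); MST = {1-3(w=9) 1-4(w=7) 2-3(w=9)}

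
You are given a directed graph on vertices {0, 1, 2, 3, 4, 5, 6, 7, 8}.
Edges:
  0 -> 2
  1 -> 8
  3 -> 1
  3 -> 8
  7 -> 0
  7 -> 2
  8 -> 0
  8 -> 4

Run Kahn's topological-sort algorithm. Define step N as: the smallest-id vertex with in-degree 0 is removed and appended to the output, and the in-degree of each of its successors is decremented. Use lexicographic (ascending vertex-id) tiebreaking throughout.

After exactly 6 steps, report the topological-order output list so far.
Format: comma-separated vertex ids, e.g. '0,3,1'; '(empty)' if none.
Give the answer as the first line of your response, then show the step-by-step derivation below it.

3,1,5,6,7,8

step 1: output 3; order=[3]; indeg=(2,0,2,0,1,0,0,0,1)
step 2: output 1; order=[3,1]; indeg=(2,0,2,0,1,0,0,0,0)
step 3: output 5; order=[3,1,5]; indeg=(2,0,2,0,1,0,0,0,0)
step 4: output 6; order=[3,1,5,6]; indeg=(2,0,2,0,1,0,0,0,0)
step 5: output 7; order=[3,1,5,6,7]; indeg=(1,0,1,0,1,0,0,0,0)
step 6: output 8; order=[3,1,5,6,7,8]; indeg=(0,0,1,0,0,0,0,0,0)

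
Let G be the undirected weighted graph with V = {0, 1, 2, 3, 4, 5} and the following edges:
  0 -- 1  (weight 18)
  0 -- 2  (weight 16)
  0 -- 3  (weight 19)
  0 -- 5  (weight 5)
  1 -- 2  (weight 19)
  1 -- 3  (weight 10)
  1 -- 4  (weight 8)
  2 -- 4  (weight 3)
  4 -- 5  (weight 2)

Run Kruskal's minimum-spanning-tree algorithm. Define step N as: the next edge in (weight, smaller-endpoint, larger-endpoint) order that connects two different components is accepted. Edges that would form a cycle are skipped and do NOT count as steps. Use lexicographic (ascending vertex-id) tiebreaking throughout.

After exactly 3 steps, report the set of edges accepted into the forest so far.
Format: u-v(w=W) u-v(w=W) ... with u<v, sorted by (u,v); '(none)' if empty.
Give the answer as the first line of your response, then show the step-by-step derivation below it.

0-5(w=5) 2-4(w=3) 4-5(w=2)

step 1: add edge 4-5 (w=2); MST = {4-5(w=2)}
step 2: add edge 2-4 (w=3); MST = {2-4(w=3) 4-5(w=2)}
step 3: add edge 0-5 (w=5); MST = {0-5(w=5) 2-4(w=3) 4-5(w=2)}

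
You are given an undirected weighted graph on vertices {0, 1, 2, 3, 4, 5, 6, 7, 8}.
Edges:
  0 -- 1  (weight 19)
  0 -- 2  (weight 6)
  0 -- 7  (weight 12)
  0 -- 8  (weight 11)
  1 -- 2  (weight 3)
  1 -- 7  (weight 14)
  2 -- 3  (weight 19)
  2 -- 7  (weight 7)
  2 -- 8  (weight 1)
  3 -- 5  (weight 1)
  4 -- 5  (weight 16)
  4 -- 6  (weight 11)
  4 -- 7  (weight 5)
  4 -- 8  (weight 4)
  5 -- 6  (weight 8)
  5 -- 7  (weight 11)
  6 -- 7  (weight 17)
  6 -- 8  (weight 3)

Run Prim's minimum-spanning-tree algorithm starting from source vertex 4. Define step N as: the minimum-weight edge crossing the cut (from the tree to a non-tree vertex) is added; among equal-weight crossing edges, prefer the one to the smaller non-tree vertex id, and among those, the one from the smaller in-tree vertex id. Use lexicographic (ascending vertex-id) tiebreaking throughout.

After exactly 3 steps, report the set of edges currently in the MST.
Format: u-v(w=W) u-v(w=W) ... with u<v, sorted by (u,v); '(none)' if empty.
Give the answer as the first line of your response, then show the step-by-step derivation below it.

1-2(w=3) 2-8(w=1) 4-8(w=4)

step 1: add edge 4-8 (w=4); MST = {4-8(w=4)}
step 2: add edge 2-8 (w=1); MST = {2-8(w=1) 4-8(w=4)}
step 3: add edge 1-2 (w=3); MST = {1-2(w=3) 2-8(w=1) 4-8(w=4)}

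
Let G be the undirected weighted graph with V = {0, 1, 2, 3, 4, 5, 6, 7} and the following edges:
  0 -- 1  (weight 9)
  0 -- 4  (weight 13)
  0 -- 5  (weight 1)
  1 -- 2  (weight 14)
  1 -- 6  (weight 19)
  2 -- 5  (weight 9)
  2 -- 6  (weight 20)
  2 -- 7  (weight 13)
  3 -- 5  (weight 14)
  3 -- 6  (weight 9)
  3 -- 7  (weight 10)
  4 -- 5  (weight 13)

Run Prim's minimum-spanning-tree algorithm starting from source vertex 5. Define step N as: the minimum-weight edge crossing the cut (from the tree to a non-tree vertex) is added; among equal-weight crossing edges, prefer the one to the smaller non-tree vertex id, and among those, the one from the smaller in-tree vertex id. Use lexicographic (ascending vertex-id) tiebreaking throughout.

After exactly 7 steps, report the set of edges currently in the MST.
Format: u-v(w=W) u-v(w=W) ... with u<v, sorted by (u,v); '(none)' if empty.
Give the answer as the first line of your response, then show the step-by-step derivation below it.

0-1(w=9) 0-4(w=13) 0-5(w=1) 2-5(w=9) 2-7(w=13) 3-6(w=9) 3-7(w=10)

step 1: add edge 0-5 (w=1); MST = {0-5(w=1)}
step 2: add edge 0-1 (w=9); MST = {0-1(w=9) 0-5(w=1)}
step 3: add edge 2-5 (w=9); MST = {0-1(w=9) 0-5(w=1) 2-5(w=9)}
step 4: add edge 0-4 (w=13); MST = {0-1(w=9) 0-4(w=13) 0-5(w=1) 2-5(w=9)}
step 5: add edge 2-7 (w=13); MST = {0-1(w=9) 0-4(w=13) 0-5(w=1) 2-5(w=9) 2-7(w=13)}
step 6: add edge 3-7 (w=10); MST = {0-1(w=9) 0-4(w=13) 0-5(w=1) 2-5(w=9) 2-7(w=13) 3-7(w=10)}
step 7: add edge 3-6 (w=9); MST = {0-1(w=9) 0-4(w=13) 0-5(w=1) 2-5(w=9) 2-7(w=13) 3-6(w=9) 3-7(w=10)}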